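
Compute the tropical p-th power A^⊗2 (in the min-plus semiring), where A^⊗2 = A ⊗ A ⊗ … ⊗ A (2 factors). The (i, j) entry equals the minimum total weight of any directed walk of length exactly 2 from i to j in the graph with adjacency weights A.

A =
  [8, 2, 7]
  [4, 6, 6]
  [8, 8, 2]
A^⊗2 =
  [6, 8, 8]
  [10, 6, 8]
  [10, 10, 4]

Each entry (A^⊗2)_ij equals the minimum over all length-2 walks i = v_0 → v_1 → … → v_2 = j of Σ_t A[v_t][v_{t+1}]. For example, for (i, j) = (0, 2) we minimise over 3 possible intermediate vertex sequences; the minimum is 8, attained along the walk 0 → 1 → 2.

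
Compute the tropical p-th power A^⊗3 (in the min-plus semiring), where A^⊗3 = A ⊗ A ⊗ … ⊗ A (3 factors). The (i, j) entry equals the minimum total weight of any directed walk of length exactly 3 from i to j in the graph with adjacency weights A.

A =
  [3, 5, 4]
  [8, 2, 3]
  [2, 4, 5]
A^⊗3 =
  [9, 9, 10]
  [7, 6, 7]
  [8, 8, 9]

Each entry (A^⊗3)_ij equals the minimum over all length-3 walks i = v_0 → v_1 → … → v_3 = j of Σ_t A[v_t][v_{t+1}]. For example, for (i, j) = (0, 2) we minimise over 9 possible intermediate vertex sequences; the minimum is 10, attained along the walk 0 → 0 → 0 → 2.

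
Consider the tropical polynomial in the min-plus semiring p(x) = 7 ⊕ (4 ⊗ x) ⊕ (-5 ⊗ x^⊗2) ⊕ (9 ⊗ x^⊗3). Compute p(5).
p(5) = 5

A tropical monomial a ⊗ x^⊗i evaluates to a + i · x. Evaluating each term at x = 5:
  Term 0 contributes 7 + 0 · 5 = 7
  Term 1 contributes 4 + 1 · 5 = 9
  Term 2 contributes -5 + 2 · 5 = 5
  Term 3 contributes 9 + 3 · 5 = 24
p(5) = ⊕ of these = min[7, 9, 5, 24] = 5.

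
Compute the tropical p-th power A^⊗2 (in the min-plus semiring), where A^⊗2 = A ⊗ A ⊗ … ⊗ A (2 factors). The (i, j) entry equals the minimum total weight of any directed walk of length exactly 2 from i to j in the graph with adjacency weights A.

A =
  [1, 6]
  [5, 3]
A^⊗2 =
  [2, 7]
  [6, 6]

Each entry (A^⊗2)_ij equals the minimum over all length-2 walks i = v_0 → v_1 → … → v_2 = j of Σ_t A[v_t][v_{t+1}]. For example, for (i, j) = (0, 1) we minimise over 2 possible intermediate vertex sequences; the minimum is 7, attained along the walk 0 → 0 → 1.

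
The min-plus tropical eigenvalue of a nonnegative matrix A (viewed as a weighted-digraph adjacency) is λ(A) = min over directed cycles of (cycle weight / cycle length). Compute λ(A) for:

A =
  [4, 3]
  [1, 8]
λ(A) = 2

Enumerate directed cycles and compute their means (weight / length). Sample:
  cycle 0 → 0: weight = 4, length = 1, mean = 4/1 ≈ 4.000
  cycle 1 → 1: weight = 8, length = 1, mean = 8/1 ≈ 8.000
  cycle 0 → 1 → 0: weight = 4, length = 2, mean = 4/2 ≈ 2.000
  cycle 1 → 0 → 1: weight = 4, length = 2, mean = 4/2 ≈ 2.000
Minimum mean = 2.000, attained e.g. along the cycle 0 → 1 → 0 with weight 4 and length 2. So λ(A) = 4/2 = 2.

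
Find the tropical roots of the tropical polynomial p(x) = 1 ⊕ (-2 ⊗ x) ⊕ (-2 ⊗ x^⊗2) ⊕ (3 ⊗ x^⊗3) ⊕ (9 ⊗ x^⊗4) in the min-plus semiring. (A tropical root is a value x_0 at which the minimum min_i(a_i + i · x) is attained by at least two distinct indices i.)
Roots: {-6, -5, 0, 3}

Each tropical root is a break point of the lower envelope of the lines y = a_i + i · x (there are 5 lines, with slopes 0, 1, ..., 4). Only the lines that attain the minimum somewhere contribute to roots; other lines are dominated. Here the surviving (envelope) indices are i = 4, i = 3, i = 2, i = 1, i = 0.
Intersections between consecutive envelope lines give the roots: for adjacent envelope indices i < j the intersection is x = (a_i − a_j) / (j − i). Reading off the sorted break points: {-6, -5, 0, 3}.
Verification: at each break x_0, at least two indices attain the minimum of min_i(a_i + i · x_0).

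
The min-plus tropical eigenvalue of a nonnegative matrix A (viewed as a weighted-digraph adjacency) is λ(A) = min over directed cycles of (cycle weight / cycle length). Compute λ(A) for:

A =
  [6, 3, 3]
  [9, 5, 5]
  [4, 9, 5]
λ(A) = 7/2

Enumerate directed cycles and compute their means (weight / length). Sample:
  cycle 0 → 0: weight = 6, length = 1, mean = 6/1 ≈ 6.000
  cycle 1 → 1: weight = 5, length = 1, mean = 5/1 ≈ 5.000
  cycle 2 → 2: weight = 5, length = 1, mean = 5/1 ≈ 5.000
  cycle 0 → 1 → 0: weight = 12, length = 2, mean = 12/2 ≈ 6.000
  cycle 0 → 2 → 0: weight = 7, length = 2, mean = 7/2 ≈ 3.500
  cycle 1 → 0 → 1: weight = 12, length = 2, mean = 12/2 ≈ 6.000
Minimum mean = 3.500, attained e.g. along the cycle 0 → 2 → 0 with weight 7 and length 2. So λ(A) = 7/2 = 7/2.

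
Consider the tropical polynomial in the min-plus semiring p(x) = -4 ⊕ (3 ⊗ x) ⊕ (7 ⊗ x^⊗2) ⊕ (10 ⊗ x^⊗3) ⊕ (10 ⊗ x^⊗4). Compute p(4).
p(4) = -4

A tropical monomial a ⊗ x^⊗i evaluates to a + i · x. Evaluating each term at x = 4:
  Term 0 contributes -4 + 0 · 4 = -4
  Term 1 contributes 3 + 1 · 4 = 7
  Term 2 contributes 7 + 2 · 4 = 15
  Term 3 contributes 10 + 3 · 4 = 22
  Term 4 contributes 10 + 4 · 4 = 26
p(4) = ⊕ of these = min[-4, 7, 15, 22, 26] = -4.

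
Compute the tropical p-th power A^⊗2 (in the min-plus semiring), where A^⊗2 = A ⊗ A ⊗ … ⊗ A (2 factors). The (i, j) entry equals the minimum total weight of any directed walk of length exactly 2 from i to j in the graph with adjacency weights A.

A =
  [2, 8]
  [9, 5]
A^⊗2 =
  [4, 10]
  [11, 10]

Each entry (A^⊗2)_ij equals the minimum over all length-2 walks i = v_0 → v_1 → … → v_2 = j of Σ_t A[v_t][v_{t+1}]. For example, for (i, j) = (0, 1) we minimise over 2 possible intermediate vertex sequences; the minimum is 10, attained along the walk 0 → 0 → 1.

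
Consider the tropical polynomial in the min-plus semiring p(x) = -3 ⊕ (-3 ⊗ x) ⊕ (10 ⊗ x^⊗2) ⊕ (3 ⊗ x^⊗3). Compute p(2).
p(2) = -3

A tropical monomial a ⊗ x^⊗i evaluates to a + i · x. Evaluating each term at x = 2:
  Term 0 contributes -3 + 0 · 2 = -3
  Term 1 contributes -3 + 1 · 2 = -1
  Term 2 contributes 10 + 2 · 2 = 14
  Term 3 contributes 3 + 3 · 2 = 9
p(2) = ⊕ of these = min[-3, -1, 14, 9] = -3.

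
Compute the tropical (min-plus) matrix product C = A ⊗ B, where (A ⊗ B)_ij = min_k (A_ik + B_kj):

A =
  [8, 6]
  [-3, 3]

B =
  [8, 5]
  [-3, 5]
A ⊗ B =
  [3, 11]
  [0, 2]

Apply the min-plus product entry-by-entry:
  C[0][0] = min over k of (A[0][0] + B[0][0] = 8 + 8 = 16, A[0][1] + B[1][0] = 6 + -3 = 3) = 3 (attained at k = 1)
  C[0][1] = min over k of (A[0][0] + B[0][1] = 8 + 5 = 13, A[0][1] + B[1][1] = 6 + 5 = 11) = 11 (attained at k = 1)
  C[1][0] = min over k of (A[1][0] + B[0][0] = -3 + 8 = 5, A[1][1] + B[1][0] = 3 + -3 = 0) = 0 (attained at k = 1)
  C[1][1] = min over k of (A[1][0] + B[0][1] = -3 + 5 = 2, A[1][1] + B[1][1] = 3 + 5 = 8) = 2 (attained at k = 0)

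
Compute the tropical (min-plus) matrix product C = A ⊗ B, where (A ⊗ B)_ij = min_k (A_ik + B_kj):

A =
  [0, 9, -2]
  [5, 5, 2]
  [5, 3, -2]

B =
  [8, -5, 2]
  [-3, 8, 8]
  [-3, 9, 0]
A ⊗ B =
  [-5, -5, -2]
  [-1, 0, 2]
  [-5, 0, -2]

Apply the min-plus product entry-by-entry:
  C[0][0] = min over k of (A[0][0] + B[0][0] = 0 + 8 = 8, A[0][1] + B[1][0] = 9 + -3 = 6, A[0][2] + B[2][0] = -2 + -3 = -5) = -5 (attained at k = 2)
  C[0][1] = min over k of (A[0][0] + B[0][1] = 0 + -5 = -5, A[0][1] + B[1][1] = 9 + 8 = 17, A[0][2] + B[2][1] = -2 + 9 = 7) = -5 (attained at k = 0)
  C[0][2] = min over k of (A[0][0] + B[0][2] = 0 + 2 = 2, A[0][1] + B[1][2] = 9 + 8 = 17, A[0][2] + B[2][2] = -2 + 0 = -2) = -2 (attained at k = 2)
  C[1][0] = min over k of (A[1][0] + B[0][0] = 5 + 8 = 13, A[1][1] + B[1][0] = 5 + -3 = 2, A[1][2] + B[2][0] = 2 + -3 = -1) = -1 (attained at k = 2)
  C[1][1] = min over k of (A[1][0] + B[0][1] = 5 + -5 = 0, A[1][1] + B[1][1] = 5 + 8 = 13, A[1][2] + B[2][1] = 2 + 9 = 11) = 0 (attained at k = 0)
  C[1][2] = min over k of (A[1][0] + B[0][2] = 5 + 2 = 7, A[1][1] + B[1][2] = 5 + 8 = 13, A[1][2] + B[2][2] = 2 + 0 = 2) = 2 (attained at k = 2)
  C[2][0] = min over k of (A[2][0] + B[0][0] = 5 + 8 = 13, A[2][1] + B[1][0] = 3 + -3 = 0, A[2][2] + B[2][0] = -2 + -3 = -5) = -5 (attained at k = 2)
  C[2][1] = min over k of (A[2][0] + B[0][1] = 5 + -5 = 0, A[2][1] + B[1][1] = 3 + 8 = 11, A[2][2] + B[2][1] = -2 + 9 = 7) = 0 (attained at k = 0)
  C[2][2] = min over k of (A[2][0] + B[0][2] = 5 + 2 = 7, A[2][1] + B[1][2] = 3 + 8 = 11, A[2][2] + B[2][2] = -2 + 0 = -2) = -2 (attained at k = 2)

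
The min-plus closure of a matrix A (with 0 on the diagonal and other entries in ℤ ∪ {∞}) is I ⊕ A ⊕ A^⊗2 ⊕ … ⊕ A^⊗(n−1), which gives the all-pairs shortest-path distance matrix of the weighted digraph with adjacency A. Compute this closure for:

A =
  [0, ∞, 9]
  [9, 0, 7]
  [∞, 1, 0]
Closure =
  [0, 10, 9]
  [9, 0, 7]
  [10, 1, 0]

This is the Floyd-Warshall all-pairs shortest-path computation. For each intermediate vertex k = 0, 1, …, 2, update dist[i][j] ← min(dist[i][j], dist[i][k] + dist[k][j]). The final matrix gives, for each (i, j), the minimum total weight of any directed path from i to j (possibly empty when i = j).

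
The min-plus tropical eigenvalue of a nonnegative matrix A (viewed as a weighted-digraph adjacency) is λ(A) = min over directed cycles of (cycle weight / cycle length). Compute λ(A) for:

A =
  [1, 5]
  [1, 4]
λ(A) = 1

Enumerate directed cycles and compute their means (weight / length). Sample:
  cycle 0 → 0: weight = 1, length = 1, mean = 1/1 ≈ 1.000
  cycle 1 → 1: weight = 4, length = 1, mean = 4/1 ≈ 4.000
  cycle 0 → 1 → 0: weight = 6, length = 2, mean = 6/2 ≈ 3.000
  cycle 1 → 0 → 1: weight = 6, length = 2, mean = 6/2 ≈ 3.000
Minimum mean = 1.000, attained e.g. along the cycle 0 → 0 with weight 1 and length 1. So λ(A) = 1/1 = 1.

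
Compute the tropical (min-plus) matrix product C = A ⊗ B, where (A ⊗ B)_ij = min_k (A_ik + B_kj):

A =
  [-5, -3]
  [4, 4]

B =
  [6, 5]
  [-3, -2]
A ⊗ B =
  [-6, -5]
  [1, 2]

Apply the min-plus product entry-by-entry:
  C[0][0] = min over k of (A[0][0] + B[0][0] = -5 + 6 = 1, A[0][1] + B[1][0] = -3 + -3 = -6) = -6 (attained at k = 1)
  C[0][1] = min over k of (A[0][0] + B[0][1] = -5 + 5 = 0, A[0][1] + B[1][1] = -3 + -2 = -5) = -5 (attained at k = 1)
  C[1][0] = min over k of (A[1][0] + B[0][0] = 4 + 6 = 10, A[1][1] + B[1][0] = 4 + -3 = 1) = 1 (attained at k = 1)
  C[1][1] = min over k of (A[1][0] + B[0][1] = 4 + 5 = 9, A[1][1] + B[1][1] = 4 + -2 = 2) = 2 (attained at k = 1)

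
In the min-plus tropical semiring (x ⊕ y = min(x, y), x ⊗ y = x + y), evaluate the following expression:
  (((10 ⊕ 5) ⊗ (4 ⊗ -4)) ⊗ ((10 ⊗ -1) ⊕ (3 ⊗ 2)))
(((10 ⊕ 5) ⊗ (4 ⊗ -4)) ⊗ ((10 ⊗ -1) ⊕ (3 ⊗ 2))) = 10

Expand innermost to outermost. Recall ⊕ takes the minimum of its arguments and ⊗ takes their sum. Working out the expression (((10 ⊕ 5) ⊗ (4 ⊗ -4)) ⊗ ((10 ⊗ -1) ⊕ (3 ⊗ 2))) gives 10.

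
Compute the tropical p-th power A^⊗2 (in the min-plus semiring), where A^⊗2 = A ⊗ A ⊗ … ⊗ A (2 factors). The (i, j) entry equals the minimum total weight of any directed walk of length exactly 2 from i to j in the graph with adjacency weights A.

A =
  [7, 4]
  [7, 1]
A^⊗2 =
  [11, 5]
  [8, 2]

Each entry (A^⊗2)_ij equals the minimum over all length-2 walks i = v_0 → v_1 → … → v_2 = j of Σ_t A[v_t][v_{t+1}]. For example, for (i, j) = (0, 1) we minimise over 2 possible intermediate vertex sequences; the minimum is 5, attained along the walk 0 → 1 → 1.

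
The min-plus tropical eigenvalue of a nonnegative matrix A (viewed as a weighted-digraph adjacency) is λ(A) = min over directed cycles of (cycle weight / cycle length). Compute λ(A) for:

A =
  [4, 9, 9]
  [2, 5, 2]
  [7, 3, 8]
λ(A) = 5/2

Enumerate directed cycles and compute their means (weight / length). Sample:
  cycle 0 → 0: weight = 4, length = 1, mean = 4/1 ≈ 4.000
  cycle 1 → 1: weight = 5, length = 1, mean = 5/1 ≈ 5.000
  cycle 2 → 2: weight = 8, length = 1, mean = 8/1 ≈ 8.000
  cycle 0 → 1 → 0: weight = 11, length = 2, mean = 11/2 ≈ 5.500
  cycle 0 → 2 → 0: weight = 16, length = 2, mean = 16/2 ≈ 8.000
  cycle 1 → 0 → 1: weight = 11, length = 2, mean = 11/2 ≈ 5.500
Minimum mean = 2.500, attained e.g. along the cycle 1 → 2 → 1 with weight 5 and length 2. So λ(A) = 5/2 = 5/2.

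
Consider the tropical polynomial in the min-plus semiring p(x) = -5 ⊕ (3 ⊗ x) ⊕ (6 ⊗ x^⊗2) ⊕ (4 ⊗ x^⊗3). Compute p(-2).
p(-2) = -5

A tropical monomial a ⊗ x^⊗i evaluates to a + i · x. Evaluating each term at x = -2:
  Term 0 contributes -5 + 0 · -2 = -5
  Term 1 contributes 3 + 1 · -2 = 1
  Term 2 contributes 6 + 2 · -2 = 2
  Term 3 contributes 4 + 3 · -2 = -2
p(-2) = ⊕ of these = min[-5, 1, 2, -2] = -5.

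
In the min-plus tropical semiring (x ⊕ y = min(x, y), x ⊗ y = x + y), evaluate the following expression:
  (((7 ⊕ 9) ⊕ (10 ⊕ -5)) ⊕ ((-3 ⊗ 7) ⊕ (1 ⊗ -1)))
(((7 ⊕ 9) ⊕ (10 ⊕ -5)) ⊕ ((-3 ⊗ 7) ⊕ (1 ⊗ -1))) = -5

Expand innermost to outermost. Recall ⊕ takes the minimum of its arguments and ⊗ takes their sum. Working out the expression (((7 ⊕ 9) ⊕ (10 ⊕ -5)) ⊕ ((-3 ⊗ 7) ⊕ (1 ⊗ -1))) gives -5.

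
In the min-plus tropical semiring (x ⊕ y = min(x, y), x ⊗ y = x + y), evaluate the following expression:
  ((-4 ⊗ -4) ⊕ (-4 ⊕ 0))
((-4 ⊗ -4) ⊕ (-4 ⊕ 0)) = -8

Expand innermost to outermost. Recall ⊕ takes the minimum of its arguments and ⊗ takes their sum. Working out the expression ((-4 ⊗ -4) ⊕ (-4 ⊕ 0)) gives -8.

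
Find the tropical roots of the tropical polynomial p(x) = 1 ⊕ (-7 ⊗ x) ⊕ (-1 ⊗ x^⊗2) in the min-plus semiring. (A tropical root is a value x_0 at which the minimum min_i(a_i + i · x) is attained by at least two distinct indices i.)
Roots: {-6, 8}

Each tropical root is a break point of the lower envelope of the lines y = a_i + i · x (there are 3 lines, with slopes 0, 1, ..., 2). Only the lines that attain the minimum somewhere contribute to roots; other lines are dominated. Here the surviving (envelope) indices are i = 2, i = 1, i = 0.
Intersections between consecutive envelope lines give the roots: for adjacent envelope indices i < j the intersection is x = (a_i − a_j) / (j − i). Reading off the sorted break points: {-6, 8}.
Verification: at each break x_0, at least two indices attain the minimum of min_i(a_i + i · x_0).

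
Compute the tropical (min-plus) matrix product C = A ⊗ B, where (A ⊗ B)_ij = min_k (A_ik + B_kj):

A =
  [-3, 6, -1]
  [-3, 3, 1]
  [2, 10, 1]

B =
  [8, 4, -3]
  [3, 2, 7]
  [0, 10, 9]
A ⊗ B =
  [-1, 1, -6]
  [1, 1, -6]
  [1, 6, -1]

Apply the min-plus product entry-by-entry:
  C[0][0] = min over k of (A[0][0] + B[0][0] = -3 + 8 = 5, A[0][1] + B[1][0] = 6 + 3 = 9, A[0][2] + B[2][0] = -1 + 0 = -1) = -1 (attained at k = 2)
  C[0][1] = min over k of (A[0][0] + B[0][1] = -3 + 4 = 1, A[0][1] + B[1][1] = 6 + 2 = 8, A[0][2] + B[2][1] = -1 + 10 = 9) = 1 (attained at k = 0)
  C[0][2] = min over k of (A[0][0] + B[0][2] = -3 + -3 = -6, A[0][1] + B[1][2] = 6 + 7 = 13, A[0][2] + B[2][2] = -1 + 9 = 8) = -6 (attained at k = 0)
  C[1][0] = min over k of (A[1][0] + B[0][0] = -3 + 8 = 5, A[1][1] + B[1][0] = 3 + 3 = 6, A[1][2] + B[2][0] = 1 + 0 = 1) = 1 (attained at k = 2)
  C[1][1] = min over k of (A[1][0] + B[0][1] = -3 + 4 = 1, A[1][1] + B[1][1] = 3 + 2 = 5, A[1][2] + B[2][1] = 1 + 10 = 11) = 1 (attained at k = 0)
  C[1][2] = min over k of (A[1][0] + B[0][2] = -3 + -3 = -6, A[1][1] + B[1][2] = 3 + 7 = 10, A[1][2] + B[2][2] = 1 + 9 = 10) = -6 (attained at k = 0)
  C[2][0] = min over k of (A[2][0] + B[0][0] = 2 + 8 = 10, A[2][1] + B[1][0] = 10 + 3 = 13, A[2][2] + B[2][0] = 1 + 0 = 1) = 1 (attained at k = 2)
  C[2][1] = min over k of (A[2][0] + B[0][1] = 2 + 4 = 6, A[2][1] + B[1][1] = 10 + 2 = 12, A[2][2] + B[2][1] = 1 + 10 = 11) = 6 (attained at k = 0)
  C[2][2] = min over k of (A[2][0] + B[0][2] = 2 + -3 = -1, A[2][1] + B[1][2] = 10 + 7 = 17, A[2][2] + B[2][2] = 1 + 9 = 10) = -1 (attained at k = 0)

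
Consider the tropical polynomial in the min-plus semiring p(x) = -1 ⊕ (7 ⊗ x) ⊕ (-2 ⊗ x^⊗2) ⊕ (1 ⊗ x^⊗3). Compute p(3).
p(3) = -1

A tropical monomial a ⊗ x^⊗i evaluates to a + i · x. Evaluating each term at x = 3:
  Term 0 contributes -1 + 0 · 3 = -1
  Term 1 contributes 7 + 1 · 3 = 10
  Term 2 contributes -2 + 2 · 3 = 4
  Term 3 contributes 1 + 3 · 3 = 10
p(3) = ⊕ of these = min[-1, 10, 4, 10] = -1.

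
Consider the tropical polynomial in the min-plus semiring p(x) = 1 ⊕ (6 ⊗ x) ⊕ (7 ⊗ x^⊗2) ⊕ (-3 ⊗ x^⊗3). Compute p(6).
p(6) = 1

A tropical monomial a ⊗ x^⊗i evaluates to a + i · x. Evaluating each term at x = 6:
  Term 0 contributes 1 + 0 · 6 = 1
  Term 1 contributes 6 + 1 · 6 = 12
  Term 2 contributes 7 + 2 · 6 = 19
  Term 3 contributes -3 + 3 · 6 = 15
p(6) = ⊕ of these = min[1, 12, 19, 15] = 1.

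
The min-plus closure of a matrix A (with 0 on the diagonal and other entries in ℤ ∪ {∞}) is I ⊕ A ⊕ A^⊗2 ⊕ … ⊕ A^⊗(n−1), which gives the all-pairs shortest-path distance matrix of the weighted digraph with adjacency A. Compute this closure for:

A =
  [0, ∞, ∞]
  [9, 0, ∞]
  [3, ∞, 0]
Closure =
  [0, ∞, ∞]
  [9, 0, ∞]
  [3, ∞, 0]

This is the Floyd-Warshall all-pairs shortest-path computation. For each intermediate vertex k = 0, 1, …, 2, update dist[i][j] ← min(dist[i][j], dist[i][k] + dist[k][j]). The final matrix gives, for each (i, j), the minimum total weight of any directed path from i to j (possibly empty when i = j).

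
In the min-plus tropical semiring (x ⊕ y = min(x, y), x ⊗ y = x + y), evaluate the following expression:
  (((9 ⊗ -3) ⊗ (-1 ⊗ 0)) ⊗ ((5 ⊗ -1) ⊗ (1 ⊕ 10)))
(((9 ⊗ -3) ⊗ (-1 ⊗ 0)) ⊗ ((5 ⊗ -1) ⊗ (1 ⊕ 10))) = 10

Expand innermost to outermost. Recall ⊕ takes the minimum of its arguments and ⊗ takes their sum. Working out the expression (((9 ⊗ -3) ⊗ (-1 ⊗ 0)) ⊗ ((5 ⊗ -1) ⊗ (1 ⊕ 10))) gives 10.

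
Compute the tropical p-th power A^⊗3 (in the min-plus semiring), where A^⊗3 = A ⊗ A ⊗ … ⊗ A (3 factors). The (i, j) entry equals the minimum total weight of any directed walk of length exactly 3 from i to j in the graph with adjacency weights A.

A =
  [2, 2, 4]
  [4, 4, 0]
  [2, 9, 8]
A^⊗3 =
  [4, 6, 4]
  [4, 4, 6]
  [6, 6, 4]

Each entry (A^⊗3)_ij equals the minimum over all length-3 walks i = v_0 → v_1 → … → v_3 = j of Σ_t A[v_t][v_{t+1}]. For example, for (i, j) = (0, 2) we minimise over 9 possible intermediate vertex sequences; the minimum is 4, attained along the walk 0 → 0 → 1 → 2.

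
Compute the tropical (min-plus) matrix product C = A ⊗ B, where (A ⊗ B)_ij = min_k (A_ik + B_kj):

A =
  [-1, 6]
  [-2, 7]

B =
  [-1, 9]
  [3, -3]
A ⊗ B =
  [-2, 3]
  [-3, 4]

Apply the min-plus product entry-by-entry:
  C[0][0] = min over k of (A[0][0] + B[0][0] = -1 + -1 = -2, A[0][1] + B[1][0] = 6 + 3 = 9) = -2 (attained at k = 0)
  C[0][1] = min over k of (A[0][0] + B[0][1] = -1 + 9 = 8, A[0][1] + B[1][1] = 6 + -3 = 3) = 3 (attained at k = 1)
  C[1][0] = min over k of (A[1][0] + B[0][0] = -2 + -1 = -3, A[1][1] + B[1][0] = 7 + 3 = 10) = -3 (attained at k = 0)
  C[1][1] = min over k of (A[1][0] + B[0][1] = -2 + 9 = 7, A[1][1] + B[1][1] = 7 + -3 = 4) = 4 (attained at k = 1)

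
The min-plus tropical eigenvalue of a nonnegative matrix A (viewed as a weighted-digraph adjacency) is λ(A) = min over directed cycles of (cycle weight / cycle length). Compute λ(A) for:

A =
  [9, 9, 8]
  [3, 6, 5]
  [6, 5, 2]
λ(A) = 2

Enumerate directed cycles and compute their means (weight / length). Sample:
  cycle 0 → 0: weight = 9, length = 1, mean = 9/1 ≈ 9.000
  cycle 1 → 1: weight = 6, length = 1, mean = 6/1 ≈ 6.000
  cycle 2 → 2: weight = 2, length = 1, mean = 2/1 ≈ 2.000
  cycle 0 → 1 → 0: weight = 12, length = 2, mean = 12/2 ≈ 6.000
  cycle 0 → 2 → 0: weight = 14, length = 2, mean = 14/2 ≈ 7.000
  cycle 1 → 0 → 1: weight = 12, length = 2, mean = 12/2 ≈ 6.000
Minimum mean = 2.000, attained e.g. along the cycle 2 → 2 with weight 2 and length 1. So λ(A) = 2/1 = 2.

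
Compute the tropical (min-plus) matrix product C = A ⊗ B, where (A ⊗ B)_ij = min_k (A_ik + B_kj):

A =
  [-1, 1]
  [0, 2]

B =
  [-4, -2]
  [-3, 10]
A ⊗ B =
  [-5, -3]
  [-4, -2]

Apply the min-plus product entry-by-entry:
  C[0][0] = min over k of (A[0][0] + B[0][0] = -1 + -4 = -5, A[0][1] + B[1][0] = 1 + -3 = -2) = -5 (attained at k = 0)
  C[0][1] = min over k of (A[0][0] + B[0][1] = -1 + -2 = -3, A[0][1] + B[1][1] = 1 + 10 = 11) = -3 (attained at k = 0)
  C[1][0] = min over k of (A[1][0] + B[0][0] = 0 + -4 = -4, A[1][1] + B[1][0] = 2 + -3 = -1) = -4 (attained at k = 0)
  C[1][1] = min over k of (A[1][0] + B[0][1] = 0 + -2 = -2, A[1][1] + B[1][1] = 2 + 10 = 12) = -2 (attained at k = 0)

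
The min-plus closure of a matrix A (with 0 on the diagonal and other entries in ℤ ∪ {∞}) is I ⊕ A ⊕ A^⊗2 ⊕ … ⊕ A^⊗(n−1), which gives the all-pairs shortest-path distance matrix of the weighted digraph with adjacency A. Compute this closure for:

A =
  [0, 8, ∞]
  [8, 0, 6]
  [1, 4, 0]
Closure =
  [0, 8, 14]
  [7, 0, 6]
  [1, 4, 0]

This is the Floyd-Warshall all-pairs shortest-path computation. For each intermediate vertex k = 0, 1, …, 2, update dist[i][j] ← min(dist[i][j], dist[i][k] + dist[k][j]). The final matrix gives, for each (i, j), the minimum total weight of any directed path from i to j (possibly empty when i = j).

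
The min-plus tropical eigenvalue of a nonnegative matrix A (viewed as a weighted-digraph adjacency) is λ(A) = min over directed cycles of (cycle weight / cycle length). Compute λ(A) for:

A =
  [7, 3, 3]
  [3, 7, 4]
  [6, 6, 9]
λ(A) = 3

Enumerate directed cycles and compute their means (weight / length). Sample:
  cycle 0 → 0: weight = 7, length = 1, mean = 7/1 ≈ 7.000
  cycle 1 → 1: weight = 7, length = 1, mean = 7/1 ≈ 7.000
  cycle 2 → 2: weight = 9, length = 1, mean = 9/1 ≈ 9.000
  cycle 0 → 1 → 0: weight = 6, length = 2, mean = 6/2 ≈ 3.000
  cycle 0 → 2 → 0: weight = 9, length = 2, mean = 9/2 ≈ 4.500
  cycle 1 → 0 → 1: weight = 6, length = 2, mean = 6/2 ≈ 3.000
Minimum mean = 3.000, attained e.g. along the cycle 0 → 1 → 0 with weight 6 and length 2. So λ(A) = 6/2 = 3.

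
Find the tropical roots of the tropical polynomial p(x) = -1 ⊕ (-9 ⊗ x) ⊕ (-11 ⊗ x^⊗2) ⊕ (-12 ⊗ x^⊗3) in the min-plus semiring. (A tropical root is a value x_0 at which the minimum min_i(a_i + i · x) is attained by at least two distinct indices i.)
Roots: {1, 2, 8}

Each tropical root is a break point of the lower envelope of the lines y = a_i + i · x (there are 4 lines, with slopes 0, 1, ..., 3). Only the lines that attain the minimum somewhere contribute to roots; other lines are dominated. Here the surviving (envelope) indices are i = 3, i = 2, i = 1, i = 0.
Intersections between consecutive envelope lines give the roots: for adjacent envelope indices i < j the intersection is x = (a_i − a_j) / (j − i). Reading off the sorted break points: {1, 2, 8}.
Verification: at each break x_0, at least two indices attain the minimum of min_i(a_i + i · x_0).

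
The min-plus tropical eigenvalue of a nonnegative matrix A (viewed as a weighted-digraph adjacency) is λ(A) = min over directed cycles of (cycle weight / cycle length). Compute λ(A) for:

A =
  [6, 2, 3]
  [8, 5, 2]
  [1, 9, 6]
λ(A) = 5/3

Enumerate directed cycles and compute their means (weight / length). Sample:
  cycle 0 → 0: weight = 6, length = 1, mean = 6/1 ≈ 6.000
  cycle 1 → 1: weight = 5, length = 1, mean = 5/1 ≈ 5.000
  cycle 2 → 2: weight = 6, length = 1, mean = 6/1 ≈ 6.000
  cycle 0 → 1 → 0: weight = 10, length = 2, mean = 10/2 ≈ 5.000
  cycle 0 → 2 → 0: weight = 4, length = 2, mean = 4/2 ≈ 2.000
  cycle 1 → 0 → 1: weight = 10, length = 2, mean = 10/2 ≈ 5.000
Minimum mean = 1.667, attained e.g. along the cycle 0 → 1 → 2 → 0 with weight 5 and length 3. So λ(A) = 5/3 = 5/3.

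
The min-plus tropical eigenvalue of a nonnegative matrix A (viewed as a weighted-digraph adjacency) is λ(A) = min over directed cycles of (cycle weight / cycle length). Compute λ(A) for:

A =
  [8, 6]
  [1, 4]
λ(A) = 7/2

Enumerate directed cycles and compute their means (weight / length). Sample:
  cycle 0 → 0: weight = 8, length = 1, mean = 8/1 ≈ 8.000
  cycle 1 → 1: weight = 4, length = 1, mean = 4/1 ≈ 4.000
  cycle 0 → 1 → 0: weight = 7, length = 2, mean = 7/2 ≈ 3.500
  cycle 1 → 0 → 1: weight = 7, length = 2, mean = 7/2 ≈ 3.500
Minimum mean = 3.500, attained e.g. along the cycle 0 → 1 → 0 with weight 7 and length 2. So λ(A) = 7/2 = 7/2.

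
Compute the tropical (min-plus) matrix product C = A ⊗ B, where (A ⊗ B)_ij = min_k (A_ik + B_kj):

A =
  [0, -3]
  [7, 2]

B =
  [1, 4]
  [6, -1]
A ⊗ B =
  [1, -4]
  [8, 1]

Apply the min-plus product entry-by-entry:
  C[0][0] = min over k of (A[0][0] + B[0][0] = 0 + 1 = 1, A[0][1] + B[1][0] = -3 + 6 = 3) = 1 (attained at k = 0)
  C[0][1] = min over k of (A[0][0] + B[0][1] = 0 + 4 = 4, A[0][1] + B[1][1] = -3 + -1 = -4) = -4 (attained at k = 1)
  C[1][0] = min over k of (A[1][0] + B[0][0] = 7 + 1 = 8, A[1][1] + B[1][0] = 2 + 6 = 8) = 8 (attained at k = 0)
  C[1][1] = min over k of (A[1][0] + B[0][1] = 7 + 4 = 11, A[1][1] + B[1][1] = 2 + -1 = 1) = 1 (attained at k = 1)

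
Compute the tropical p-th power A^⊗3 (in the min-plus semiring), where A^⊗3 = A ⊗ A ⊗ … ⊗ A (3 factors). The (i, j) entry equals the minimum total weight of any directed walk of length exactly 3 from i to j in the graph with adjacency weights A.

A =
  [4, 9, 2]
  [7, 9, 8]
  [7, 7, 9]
A^⊗3 =
  [12, 13, 10]
  [15, 16, 13]
  [15, 16, 13]

Each entry (A^⊗3)_ij equals the minimum over all length-3 walks i = v_0 → v_1 → … → v_3 = j of Σ_t A[v_t][v_{t+1}]. For example, for (i, j) = (0, 2) we minimise over 9 possible intermediate vertex sequences; the minimum is 10, attained along the walk 0 → 0 → 0 → 2.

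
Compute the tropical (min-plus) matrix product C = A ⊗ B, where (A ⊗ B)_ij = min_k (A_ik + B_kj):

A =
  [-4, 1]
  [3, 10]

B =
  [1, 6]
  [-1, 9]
A ⊗ B =
  [-3, 2]
  [4, 9]

Apply the min-plus product entry-by-entry:
  C[0][0] = min over k of (A[0][0] + B[0][0] = -4 + 1 = -3, A[0][1] + B[1][0] = 1 + -1 = 0) = -3 (attained at k = 0)
  C[0][1] = min over k of (A[0][0] + B[0][1] = -4 + 6 = 2, A[0][1] + B[1][1] = 1 + 9 = 10) = 2 (attained at k = 0)
  C[1][0] = min over k of (A[1][0] + B[0][0] = 3 + 1 = 4, A[1][1] + B[1][0] = 10 + -1 = 9) = 4 (attained at k = 0)
  C[1][1] = min over k of (A[1][0] + B[0][1] = 3 + 6 = 9, A[1][1] + B[1][1] = 10 + 9 = 19) = 9 (attained at k = 0)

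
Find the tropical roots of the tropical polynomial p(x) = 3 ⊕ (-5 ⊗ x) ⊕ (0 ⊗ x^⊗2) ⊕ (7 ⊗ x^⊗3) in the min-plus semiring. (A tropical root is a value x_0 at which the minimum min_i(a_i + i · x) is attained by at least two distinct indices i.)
Roots: {-7, -5, 8}

Each tropical root is a break point of the lower envelope of the lines y = a_i + i · x (there are 4 lines, with slopes 0, 1, ..., 3). Only the lines that attain the minimum somewhere contribute to roots; other lines are dominated. Here the surviving (envelope) indices are i = 3, i = 2, i = 1, i = 0.
Intersections between consecutive envelope lines give the roots: for adjacent envelope indices i < j the intersection is x = (a_i − a_j) / (j − i). Reading off the sorted break points: {-7, -5, 8}.
Verification: at each break x_0, at least two indices attain the minimum of min_i(a_i + i · x_0).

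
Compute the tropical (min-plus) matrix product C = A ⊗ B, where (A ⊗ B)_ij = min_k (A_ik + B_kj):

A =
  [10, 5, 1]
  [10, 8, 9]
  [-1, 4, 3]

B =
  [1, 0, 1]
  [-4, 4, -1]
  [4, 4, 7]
A ⊗ B =
  [1, 5, 4]
  [4, 10, 7]
  [0, -1, 0]

Apply the min-plus product entry-by-entry:
  C[0][0] = min over k of (A[0][0] + B[0][0] = 10 + 1 = 11, A[0][1] + B[1][0] = 5 + -4 = 1, A[0][2] + B[2][0] = 1 + 4 = 5) = 1 (attained at k = 1)
  C[0][1] = min over k of (A[0][0] + B[0][1] = 10 + 0 = 10, A[0][1] + B[1][1] = 5 + 4 = 9, A[0][2] + B[2][1] = 1 + 4 = 5) = 5 (attained at k = 2)
  C[0][2] = min over k of (A[0][0] + B[0][2] = 10 + 1 = 11, A[0][1] + B[1][2] = 5 + -1 = 4, A[0][2] + B[2][2] = 1 + 7 = 8) = 4 (attained at k = 1)
  C[1][0] = min over k of (A[1][0] + B[0][0] = 10 + 1 = 11, A[1][1] + B[1][0] = 8 + -4 = 4, A[1][2] + B[2][0] = 9 + 4 = 13) = 4 (attained at k = 1)
  C[1][1] = min over k of (A[1][0] + B[0][1] = 10 + 0 = 10, A[1][1] + B[1][1] = 8 + 4 = 12, A[1][2] + B[2][1] = 9 + 4 = 13) = 10 (attained at k = 0)
  C[1][2] = min over k of (A[1][0] + B[0][2] = 10 + 1 = 11, A[1][1] + B[1][2] = 8 + -1 = 7, A[1][2] + B[2][2] = 9 + 7 = 16) = 7 (attained at k = 1)
  C[2][0] = min over k of (A[2][0] + B[0][0] = -1 + 1 = 0, A[2][1] + B[1][0] = 4 + -4 = 0, A[2][2] + B[2][0] = 3 + 4 = 7) = 0 (attained at k = 0)
  C[2][1] = min over k of (A[2][0] + B[0][1] = -1 + 0 = -1, A[2][1] + B[1][1] = 4 + 4 = 8, A[2][2] + B[2][1] = 3 + 4 = 7) = -1 (attained at k = 0)
  C[2][2] = min over k of (A[2][0] + B[0][2] = -1 + 1 = 0, A[2][1] + B[1][2] = 4 + -1 = 3, A[2][2] + B[2][2] = 3 + 7 = 10) = 0 (attained at k = 0)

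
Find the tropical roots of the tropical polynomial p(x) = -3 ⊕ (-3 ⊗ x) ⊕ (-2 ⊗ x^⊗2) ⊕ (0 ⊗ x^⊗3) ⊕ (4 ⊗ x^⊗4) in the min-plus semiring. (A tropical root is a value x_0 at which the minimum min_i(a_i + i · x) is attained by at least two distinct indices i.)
Roots: {-4, -2, -1, 0}

Each tropical root is a break point of the lower envelope of the lines y = a_i + i · x (there are 5 lines, with slopes 0, 1, ..., 4). Only the lines that attain the minimum somewhere contribute to roots; other lines are dominated. Here the surviving (envelope) indices are i = 4, i = 3, i = 2, i = 1, i = 0.
Intersections between consecutive envelope lines give the roots: for adjacent envelope indices i < j the intersection is x = (a_i − a_j) / (j − i). Reading off the sorted break points: {-4, -2, -1, 0}.
Verification: at each break x_0, at least two indices attain the minimum of min_i(a_i + i · x_0).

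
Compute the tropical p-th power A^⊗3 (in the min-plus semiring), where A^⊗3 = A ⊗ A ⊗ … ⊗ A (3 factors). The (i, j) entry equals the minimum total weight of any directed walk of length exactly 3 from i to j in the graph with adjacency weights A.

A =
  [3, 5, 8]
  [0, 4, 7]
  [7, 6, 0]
A^⊗3 =
  [8, 10, 8]
  [5, 8, 7]
  [6, 6, 0]

Each entry (A^⊗3)_ij equals the minimum over all length-3 walks i = v_0 → v_1 → … → v_3 = j of Σ_t A[v_t][v_{t+1}]. For example, for (i, j) = (0, 2) we minimise over 9 possible intermediate vertex sequences; the minimum is 8, attained along the walk 0 → 2 → 2 → 2.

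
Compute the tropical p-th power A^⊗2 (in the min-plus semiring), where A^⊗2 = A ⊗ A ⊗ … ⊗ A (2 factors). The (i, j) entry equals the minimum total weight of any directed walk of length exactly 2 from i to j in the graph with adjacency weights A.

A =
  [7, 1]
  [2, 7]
A^⊗2 =
  [3, 8]
  [9, 3]

Each entry (A^⊗2)_ij equals the minimum over all length-2 walks i = v_0 → v_1 → … → v_2 = j of Σ_t A[v_t][v_{t+1}]. For example, for (i, j) = (0, 1) we minimise over 2 possible intermediate vertex sequences; the minimum is 8, attained along the walk 0 → 0 → 1.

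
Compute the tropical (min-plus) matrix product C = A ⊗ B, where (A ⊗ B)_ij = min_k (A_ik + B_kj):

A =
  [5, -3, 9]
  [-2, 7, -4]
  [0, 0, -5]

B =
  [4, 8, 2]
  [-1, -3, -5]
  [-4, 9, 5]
A ⊗ B =
  [-4, -6, -8]
  [-8, 4, 0]
  [-9, -3, -5]

Apply the min-plus product entry-by-entry:
  C[0][0] = min over k of (A[0][0] + B[0][0] = 5 + 4 = 9, A[0][1] + B[1][0] = -3 + -1 = -4, A[0][2] + B[2][0] = 9 + -4 = 5) = -4 (attained at k = 1)
  C[0][1] = min over k of (A[0][0] + B[0][1] = 5 + 8 = 13, A[0][1] + B[1][1] = -3 + -3 = -6, A[0][2] + B[2][1] = 9 + 9 = 18) = -6 (attained at k = 1)
  C[0][2] = min over k of (A[0][0] + B[0][2] = 5 + 2 = 7, A[0][1] + B[1][2] = -3 + -5 = -8, A[0][2] + B[2][2] = 9 + 5 = 14) = -8 (attained at k = 1)
  C[1][0] = min over k of (A[1][0] + B[0][0] = -2 + 4 = 2, A[1][1] + B[1][0] = 7 + -1 = 6, A[1][2] + B[2][0] = -4 + -4 = -8) = -8 (attained at k = 2)
  C[1][1] = min over k of (A[1][0] + B[0][1] = -2 + 8 = 6, A[1][1] + B[1][1] = 7 + -3 = 4, A[1][2] + B[2][1] = -4 + 9 = 5) = 4 (attained at k = 1)
  C[1][2] = min over k of (A[1][0] + B[0][2] = -2 + 2 = 0, A[1][1] + B[1][2] = 7 + -5 = 2, A[1][2] + B[2][2] = -4 + 5 = 1) = 0 (attained at k = 0)
  C[2][0] = min over k of (A[2][0] + B[0][0] = 0 + 4 = 4, A[2][1] + B[1][0] = 0 + -1 = -1, A[2][2] + B[2][0] = -5 + -4 = -9) = -9 (attained at k = 2)
  C[2][1] = min over k of (A[2][0] + B[0][1] = 0 + 8 = 8, A[2][1] + B[1][1] = 0 + -3 = -3, A[2][2] + B[2][1] = -5 + 9 = 4) = -3 (attained at k = 1)
  C[2][2] = min over k of (A[2][0] + B[0][2] = 0 + 2 = 2, A[2][1] + B[1][2] = 0 + -5 = -5, A[2][2] + B[2][2] = -5 + 5 = 0) = -5 (attained at k = 1)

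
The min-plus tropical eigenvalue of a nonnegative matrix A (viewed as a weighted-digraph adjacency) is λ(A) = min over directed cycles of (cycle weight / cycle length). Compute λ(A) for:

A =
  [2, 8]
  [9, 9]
λ(A) = 2

Enumerate directed cycles and compute their means (weight / length). Sample:
  cycle 0 → 0: weight = 2, length = 1, mean = 2/1 ≈ 2.000
  cycle 1 → 1: weight = 9, length = 1, mean = 9/1 ≈ 9.000
  cycle 0 → 1 → 0: weight = 17, length = 2, mean = 17/2 ≈ 8.500
  cycle 1 → 0 → 1: weight = 17, length = 2, mean = 17/2 ≈ 8.500
Minimum mean = 2.000, attained e.g. along the cycle 0 → 0 with weight 2 and length 1. So λ(A) = 2/1 = 2.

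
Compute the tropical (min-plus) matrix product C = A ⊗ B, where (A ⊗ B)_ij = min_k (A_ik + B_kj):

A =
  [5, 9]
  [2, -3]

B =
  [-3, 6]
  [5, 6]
A ⊗ B =
  [2, 11]
  [-1, 3]

Apply the min-plus product entry-by-entry:
  C[0][0] = min over k of (A[0][0] + B[0][0] = 5 + -3 = 2, A[0][1] + B[1][0] = 9 + 5 = 14) = 2 (attained at k = 0)
  C[0][1] = min over k of (A[0][0] + B[0][1] = 5 + 6 = 11, A[0][1] + B[1][1] = 9 + 6 = 15) = 11 (attained at k = 0)
  C[1][0] = min over k of (A[1][0] + B[0][0] = 2 + -3 = -1, A[1][1] + B[1][0] = -3 + 5 = 2) = -1 (attained at k = 0)
  C[1][1] = min over k of (A[1][0] + B[0][1] = 2 + 6 = 8, A[1][1] + B[1][1] = -3 + 6 = 3) = 3 (attained at k = 1)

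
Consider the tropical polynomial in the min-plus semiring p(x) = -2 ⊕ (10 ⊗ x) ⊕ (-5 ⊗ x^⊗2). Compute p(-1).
p(-1) = -7

A tropical monomial a ⊗ x^⊗i evaluates to a + i · x. Evaluating each term at x = -1:
  Term 0 contributes -2 + 0 · -1 = -2
  Term 1 contributes 10 + 1 · -1 = 9
  Term 2 contributes -5 + 2 · -1 = -7
p(-1) = ⊕ of these = min[-2, 9, -7] = -7.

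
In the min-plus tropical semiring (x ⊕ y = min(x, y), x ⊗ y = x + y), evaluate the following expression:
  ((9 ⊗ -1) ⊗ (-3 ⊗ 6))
((9 ⊗ -1) ⊗ (-3 ⊗ 6)) = 11

Expand innermost to outermost. Recall ⊕ takes the minimum of its arguments and ⊗ takes their sum. Working out the expression ((9 ⊗ -1) ⊗ (-3 ⊗ 6)) gives 11.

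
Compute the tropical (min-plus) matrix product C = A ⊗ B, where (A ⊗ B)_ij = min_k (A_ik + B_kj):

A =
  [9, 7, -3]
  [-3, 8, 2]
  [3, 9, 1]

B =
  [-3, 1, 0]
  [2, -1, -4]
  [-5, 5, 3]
A ⊗ B =
  [-8, 2, 0]
  [-6, -2, -3]
  [-4, 4, 3]

Apply the min-plus product entry-by-entry:
  C[0][0] = min over k of (A[0][0] + B[0][0] = 9 + -3 = 6, A[0][1] + B[1][0] = 7 + 2 = 9, A[0][2] + B[2][0] = -3 + -5 = -8) = -8 (attained at k = 2)
  C[0][1] = min over k of (A[0][0] + B[0][1] = 9 + 1 = 10, A[0][1] + B[1][1] = 7 + -1 = 6, A[0][2] + B[2][1] = -3 + 5 = 2) = 2 (attained at k = 2)
  C[0][2] = min over k of (A[0][0] + B[0][2] = 9 + 0 = 9, A[0][1] + B[1][2] = 7 + -4 = 3, A[0][2] + B[2][2] = -3 + 3 = 0) = 0 (attained at k = 2)
  C[1][0] = min over k of (A[1][0] + B[0][0] = -3 + -3 = -6, A[1][1] + B[1][0] = 8 + 2 = 10, A[1][2] + B[2][0] = 2 + -5 = -3) = -6 (attained at k = 0)
  C[1][1] = min over k of (A[1][0] + B[0][1] = -3 + 1 = -2, A[1][1] + B[1][1] = 8 + -1 = 7, A[1][2] + B[2][1] = 2 + 5 = 7) = -2 (attained at k = 0)
  C[1][2] = min over k of (A[1][0] + B[0][2] = -3 + 0 = -3, A[1][1] + B[1][2] = 8 + -4 = 4, A[1][2] + B[2][2] = 2 + 3 = 5) = -3 (attained at k = 0)
  C[2][0] = min over k of (A[2][0] + B[0][0] = 3 + -3 = 0, A[2][1] + B[1][0] = 9 + 2 = 11, A[2][2] + B[2][0] = 1 + -5 = -4) = -4 (attained at k = 2)
  C[2][1] = min over k of (A[2][0] + B[0][1] = 3 + 1 = 4, A[2][1] + B[1][1] = 9 + -1 = 8, A[2][2] + B[2][1] = 1 + 5 = 6) = 4 (attained at k = 0)
  C[2][2] = min over k of (A[2][0] + B[0][2] = 3 + 0 = 3, A[2][1] + B[1][2] = 9 + -4 = 5, A[2][2] + B[2][2] = 1 + 3 = 4) = 3 (attained at k = 0)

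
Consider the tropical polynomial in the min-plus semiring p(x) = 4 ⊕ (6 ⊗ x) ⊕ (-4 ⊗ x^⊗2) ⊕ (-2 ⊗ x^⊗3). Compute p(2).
p(2) = 0

A tropical monomial a ⊗ x^⊗i evaluates to a + i · x. Evaluating each term at x = 2:
  Term 0 contributes 4 + 0 · 2 = 4
  Term 1 contributes 6 + 1 · 2 = 8
  Term 2 contributes -4 + 2 · 2 = 0
  Term 3 contributes -2 + 3 · 2 = 4
p(2) = ⊕ of these = min[4, 8, 0, 4] = 0.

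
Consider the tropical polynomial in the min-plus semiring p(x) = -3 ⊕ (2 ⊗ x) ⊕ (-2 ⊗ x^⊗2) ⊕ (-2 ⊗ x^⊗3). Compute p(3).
p(3) = -3

A tropical monomial a ⊗ x^⊗i evaluates to a + i · x. Evaluating each term at x = 3:
  Term 0 contributes -3 + 0 · 3 = -3
  Term 1 contributes 2 + 1 · 3 = 5
  Term 2 contributes -2 + 2 · 3 = 4
  Term 3 contributes -2 + 3 · 3 = 7
p(3) = ⊕ of these = min[-3, 5, 4, 7] = -3.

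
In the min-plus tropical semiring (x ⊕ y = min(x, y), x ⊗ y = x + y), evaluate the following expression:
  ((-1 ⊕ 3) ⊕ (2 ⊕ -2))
((-1 ⊕ 3) ⊕ (2 ⊕ -2)) = -2

Expand innermost to outermost. Recall ⊕ takes the minimum of its arguments and ⊗ takes their sum. Working out the expression ((-1 ⊕ 3) ⊕ (2 ⊕ -2)) gives -2.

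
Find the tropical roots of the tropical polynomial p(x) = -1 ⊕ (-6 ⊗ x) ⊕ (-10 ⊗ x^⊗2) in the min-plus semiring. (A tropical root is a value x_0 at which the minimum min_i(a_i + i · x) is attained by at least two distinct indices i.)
Roots: {4, 5}

Each tropical root is a break point of the lower envelope of the lines y = a_i + i · x (there are 3 lines, with slopes 0, 1, ..., 2). Only the lines that attain the minimum somewhere contribute to roots; other lines are dominated. Here the surviving (envelope) indices are i = 2, i = 1, i = 0.
Intersections between consecutive envelope lines give the roots: for adjacent envelope indices i < j the intersection is x = (a_i − a_j) / (j − i). Reading off the sorted break points: {4, 5}.
Verification: at each break x_0, at least two indices attain the minimum of min_i(a_i + i · x_0).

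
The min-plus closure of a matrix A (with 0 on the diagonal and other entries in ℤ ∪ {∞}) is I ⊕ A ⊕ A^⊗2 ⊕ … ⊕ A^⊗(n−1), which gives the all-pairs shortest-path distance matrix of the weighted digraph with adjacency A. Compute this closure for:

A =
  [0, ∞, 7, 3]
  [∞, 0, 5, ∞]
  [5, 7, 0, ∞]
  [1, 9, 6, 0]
Closure =
  [0, 12, 7, 3]
  [10, 0, 5, 13]
  [5, 7, 0, 8]
  [1, 9, 6, 0]

This is the Floyd-Warshall all-pairs shortest-path computation. For each intermediate vertex k = 0, 1, …, 3, update dist[i][j] ← min(dist[i][j], dist[i][k] + dist[k][j]). The final matrix gives, for each (i, j), the minimum total weight of any directed path from i to j (possibly empty when i = j).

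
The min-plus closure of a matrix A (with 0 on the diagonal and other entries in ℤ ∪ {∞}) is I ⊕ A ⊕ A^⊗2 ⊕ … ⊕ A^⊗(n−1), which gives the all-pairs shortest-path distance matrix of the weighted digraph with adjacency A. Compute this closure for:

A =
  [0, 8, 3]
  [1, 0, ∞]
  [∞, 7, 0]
Closure =
  [0, 8, 3]
  [1, 0, 4]
  [8, 7, 0]

This is the Floyd-Warshall all-pairs shortest-path computation. For each intermediate vertex k = 0, 1, …, 2, update dist[i][j] ← min(dist[i][j], dist[i][k] + dist[k][j]). The final matrix gives, for each (i, j), the minimum total weight of any directed path from i to j (possibly empty when i = j).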